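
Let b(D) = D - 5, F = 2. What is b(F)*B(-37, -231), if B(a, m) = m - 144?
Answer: 1125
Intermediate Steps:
B(a, m) = -144 + m
b(D) = -5 + D
b(F)*B(-37, -231) = (-5 + 2)*(-144 - 231) = -3*(-375) = 1125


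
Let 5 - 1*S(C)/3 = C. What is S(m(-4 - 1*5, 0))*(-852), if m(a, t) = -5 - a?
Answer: -2556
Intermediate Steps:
S(C) = 15 - 3*C
S(m(-4 - 1*5, 0))*(-852) = (15 - 3*(-5 - (-4 - 1*5)))*(-852) = (15 - 3*(-5 - (-4 - 5)))*(-852) = (15 - 3*(-5 - 1*(-9)))*(-852) = (15 - 3*(-5 + 9))*(-852) = (15 - 3*4)*(-852) = (15 - 12)*(-852) = 3*(-852) = -2556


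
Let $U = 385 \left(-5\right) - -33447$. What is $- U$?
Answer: $-31522$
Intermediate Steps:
$U = 31522$ ($U = -1925 + 33447 = 31522$)
$- U = \left(-1\right) 31522 = -31522$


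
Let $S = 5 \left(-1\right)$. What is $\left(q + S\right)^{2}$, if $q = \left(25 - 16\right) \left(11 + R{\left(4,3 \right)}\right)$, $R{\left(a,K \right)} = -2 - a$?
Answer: $1600$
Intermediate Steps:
$q = 45$ ($q = \left(25 - 16\right) \left(11 - 6\right) = 9 \left(11 - 6\right) = 9 \cdot 5 = 45$)
$S = -5$
$\left(q + S\right)^{2} = \left(45 - 5\right)^{2} = 40^{2} = 1600$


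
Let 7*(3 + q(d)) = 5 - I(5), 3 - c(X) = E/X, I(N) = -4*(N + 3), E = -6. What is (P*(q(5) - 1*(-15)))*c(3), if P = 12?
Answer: 7260/7 ≈ 1037.1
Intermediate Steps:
I(N) = -12 - 4*N (I(N) = -4*(3 + N) = -12 - 4*N)
c(X) = 3 + 6/X (c(X) = 3 - (-6)/X = 3 + 6/X)
q(d) = 16/7 (q(d) = -3 + (5 - (-12 - 4*5))/7 = -3 + (5 - (-12 - 20))/7 = -3 + (5 - 1*(-32))/7 = -3 + (5 + 32)/7 = -3 + (⅐)*37 = -3 + 37/7 = 16/7)
(P*(q(5) - 1*(-15)))*c(3) = (12*(16/7 - 1*(-15)))*(3 + 6/3) = (12*(16/7 + 15))*(3 + 6*(⅓)) = (12*(121/7))*(3 + 2) = (1452/7)*5 = 7260/7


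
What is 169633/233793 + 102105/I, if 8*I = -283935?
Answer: -9520448551/4425467697 ≈ -2.1513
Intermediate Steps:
I = -283935/8 (I = (⅛)*(-283935) = -283935/8 ≈ -35492.)
169633/233793 + 102105/I = 169633/233793 + 102105/(-283935/8) = 169633*(1/233793) + 102105*(-8/283935) = 169633/233793 - 54456/18929 = -9520448551/4425467697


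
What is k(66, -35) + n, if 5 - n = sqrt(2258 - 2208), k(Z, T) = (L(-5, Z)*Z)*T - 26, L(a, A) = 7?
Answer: -16191 - 5*sqrt(2) ≈ -16198.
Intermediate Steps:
k(Z, T) = -26 + 7*T*Z (k(Z, T) = (7*Z)*T - 26 = 7*T*Z - 26 = -26 + 7*T*Z)
n = 5 - 5*sqrt(2) (n = 5 - sqrt(2258 - 2208) = 5 - sqrt(50) = 5 - 5*sqrt(2) ≈ -2.0711)
k(66, -35) + n = (-26 + 7*(-35)*66) + (5 - 5*sqrt(2)) = (-26 - 16170) + (5 - 5*sqrt(2)) = -16196 + (5 - 5*sqrt(2)) = -16191 - 5*sqrt(2)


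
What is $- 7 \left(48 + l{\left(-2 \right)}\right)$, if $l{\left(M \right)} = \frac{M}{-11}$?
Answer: $- \frac{3710}{11} \approx -337.27$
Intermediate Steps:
$l{\left(M \right)} = - \frac{M}{11}$ ($l{\left(M \right)} = M \left(- \frac{1}{11}\right) = - \frac{M}{11}$)
$- 7 \left(48 + l{\left(-2 \right)}\right) = - 7 \left(48 - - \frac{2}{11}\right) = - 7 \left(48 + \frac{2}{11}\right) = \left(-7\right) \frac{530}{11} = - \frac{3710}{11}$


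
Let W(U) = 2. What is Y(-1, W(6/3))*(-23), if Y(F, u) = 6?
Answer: -138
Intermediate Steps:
Y(-1, W(6/3))*(-23) = 6*(-23) = -138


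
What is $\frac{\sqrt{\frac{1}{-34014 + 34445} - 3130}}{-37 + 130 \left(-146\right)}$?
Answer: $- \frac{11 i \sqrt{4805219}}{8196327} \approx - 0.0029419 i$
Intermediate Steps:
$\frac{\sqrt{\frac{1}{-34014 + 34445} - 3130}}{-37 + 130 \left(-146\right)} = \frac{\sqrt{\frac{1}{431} - 3130}}{-37 - 18980} = \frac{\sqrt{\frac{1}{431} - 3130}}{-19017} = \sqrt{- \frac{1349029}{431}} \left(- \frac{1}{19017}\right) = \frac{11 i \sqrt{4805219}}{431} \left(- \frac{1}{19017}\right) = - \frac{11 i \sqrt{4805219}}{8196327}$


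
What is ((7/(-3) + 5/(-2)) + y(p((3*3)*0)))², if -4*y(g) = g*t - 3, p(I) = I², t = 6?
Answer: 2401/144 ≈ 16.674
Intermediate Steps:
y(g) = ¾ - 3*g/2 (y(g) = -(g*6 - 3)/4 = -(6*g - 3)/4 = -(-3 + 6*g)/4 = ¾ - 3*g/2)
((7/(-3) + 5/(-2)) + y(p((3*3)*0)))² = ((7/(-3) + 5/(-2)) + (¾ - 3*((3*3)*0)²/2))² = ((7*(-⅓) + 5*(-½)) + (¾ - 3*(9*0)²/2))² = ((-7/3 - 5/2) + (¾ - 3/2*0²))² = (-29/6 + (¾ - 3/2*0))² = (-29/6 + (¾ + 0))² = (-29/6 + ¾)² = (-49/12)² = 2401/144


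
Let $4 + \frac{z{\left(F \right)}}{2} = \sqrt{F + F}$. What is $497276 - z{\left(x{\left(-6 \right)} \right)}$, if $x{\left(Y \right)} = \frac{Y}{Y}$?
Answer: $497284 - 2 \sqrt{2} \approx 4.9728 \cdot 10^{5}$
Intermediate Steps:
$x{\left(Y \right)} = 1$
$z{\left(F \right)} = -8 + 2 \sqrt{2} \sqrt{F}$ ($z{\left(F \right)} = -8 + 2 \sqrt{F + F} = -8 + 2 \sqrt{2 F} = -8 + 2 \sqrt{2} \sqrt{F}$)
$497276 - z{\left(x{\left(-6 \right)} \right)} = 497276 - \left(-8 + 2 \sqrt{2} \sqrt{1}\right) = 497276 - \left(-8 + 2 \sqrt{2} \cdot 1\right) = 497276 - \left(-8 + 2 \sqrt{2}\right) = 497276 + \left(8 - 2 \sqrt{2}\right) = 497284 - 2 \sqrt{2}$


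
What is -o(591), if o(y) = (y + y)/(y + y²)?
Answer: -1/296 ≈ -0.0033784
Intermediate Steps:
o(y) = 2*y/(y + y²) (o(y) = (2*y)/(y + y²) = 2*y/(y + y²))
-o(591) = -2/(1 + 591) = -2/592 = -1*1/296 = -1/296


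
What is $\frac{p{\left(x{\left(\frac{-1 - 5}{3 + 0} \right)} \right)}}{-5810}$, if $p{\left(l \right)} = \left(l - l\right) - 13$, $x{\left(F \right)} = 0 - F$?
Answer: $\frac{13}{5810} \approx 0.0022375$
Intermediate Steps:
$x{\left(F \right)} = - F$
$p{\left(l \right)} = -13$ ($p{\left(l \right)} = 0 - 13 = -13$)
$\frac{p{\left(x{\left(\frac{-1 - 5}{3 + 0} \right)} \right)}}{-5810} = - \frac{13}{-5810} = \left(-13\right) \left(- \frac{1}{5810}\right) = \frac{13}{5810}$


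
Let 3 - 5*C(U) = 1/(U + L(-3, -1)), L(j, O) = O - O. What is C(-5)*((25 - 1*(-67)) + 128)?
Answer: 704/5 ≈ 140.80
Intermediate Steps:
L(j, O) = 0
C(U) = ⅗ - 1/(5*U) (C(U) = ⅗ - 1/(5*(U + 0)) = ⅗ - 1/(5*U))
C(-5)*((25 - 1*(-67)) + 128) = ((⅕)*(-1 + 3*(-5))/(-5))*((25 - 1*(-67)) + 128) = ((⅕)*(-⅕)*(-1 - 15))*((25 + 67) + 128) = ((⅕)*(-⅕)*(-16))*(92 + 128) = (16/25)*220 = 704/5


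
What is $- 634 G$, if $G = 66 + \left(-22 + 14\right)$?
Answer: $-36772$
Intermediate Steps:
$G = 58$ ($G = 66 - 8 = 58$)
$- 634 G = \left(-634\right) 58 = -36772$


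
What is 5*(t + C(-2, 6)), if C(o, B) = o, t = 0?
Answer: -10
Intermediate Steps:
5*(t + C(-2, 6)) = 5*(0 - 2) = 5*(-2) = -10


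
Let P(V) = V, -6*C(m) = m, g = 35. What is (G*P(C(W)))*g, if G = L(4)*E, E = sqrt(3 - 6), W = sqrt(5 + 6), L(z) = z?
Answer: -70*I*sqrt(33)/3 ≈ -134.04*I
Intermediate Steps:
W = sqrt(11) ≈ 3.3166
C(m) = -m/6
E = I*sqrt(3) (E = sqrt(-3) = I*sqrt(3) ≈ 1.732*I)
G = 4*I*sqrt(3) (G = 4*(I*sqrt(3)) = 4*I*sqrt(3) ≈ 6.9282*I)
(G*P(C(W)))*g = ((4*I*sqrt(3))*(-sqrt(11)/6))*35 = -2*I*sqrt(33)/3*35 = -70*I*sqrt(33)/3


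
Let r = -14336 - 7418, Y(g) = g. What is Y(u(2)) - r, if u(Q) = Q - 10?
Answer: 21746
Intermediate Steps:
u(Q) = -10 + Q
r = -21754
Y(u(2)) - r = (-10 + 2) - 1*(-21754) = -8 + 21754 = 21746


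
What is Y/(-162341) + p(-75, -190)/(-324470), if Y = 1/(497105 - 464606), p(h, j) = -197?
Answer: 1039355946853/1711877813990730 ≈ 0.00060714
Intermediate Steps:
Y = 1/32499 ≈ 3.0770e-5
Y/(-162341) + p(-75, -190)/(-324470) = (1/32499)/(-162341) - 197/(-324470) = (1/32499)*(-1/162341) - 197*(-1/324470) = -1/5275920159 + 197/324470 = 1039355946853/1711877813990730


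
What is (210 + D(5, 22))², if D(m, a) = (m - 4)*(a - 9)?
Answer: 49729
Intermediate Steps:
D(m, a) = (-9 + a)*(-4 + m) (D(m, a) = (-4 + m)*(-9 + a) = (-9 + a)*(-4 + m))
(210 + D(5, 22))² = (210 + (36 - 9*5 - 4*22 + 22*5))² = (210 + (36 - 45 - 88 + 110))² = (210 + 13)² = 223² = 49729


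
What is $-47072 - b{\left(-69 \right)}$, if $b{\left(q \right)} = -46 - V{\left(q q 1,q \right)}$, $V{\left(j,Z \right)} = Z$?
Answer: $-47095$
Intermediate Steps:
$b{\left(q \right)} = -46 - q$
$-47072 - b{\left(-69 \right)} = -47072 - \left(-46 - -69\right) = -47072 - \left(-46 + 69\right) = -47072 - 23 = -47095$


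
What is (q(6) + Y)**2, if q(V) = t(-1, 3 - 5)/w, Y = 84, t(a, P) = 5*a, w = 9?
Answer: 564001/81 ≈ 6963.0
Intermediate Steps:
q(V) = -5/9 (q(V) = (5*(-1))/9 = -5*1/9 = -5/9)
(q(6) + Y)**2 = (-5/9 + 84)**2 = (751/9)**2 = 564001/81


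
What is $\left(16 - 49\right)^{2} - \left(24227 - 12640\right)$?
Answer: $-10498$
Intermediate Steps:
$\left(16 - 49\right)^{2} - \left(24227 - 12640\right) = \left(-33\right)^{2} - \left(24227 - 12640\right) = 1089 - 11587 = -10498$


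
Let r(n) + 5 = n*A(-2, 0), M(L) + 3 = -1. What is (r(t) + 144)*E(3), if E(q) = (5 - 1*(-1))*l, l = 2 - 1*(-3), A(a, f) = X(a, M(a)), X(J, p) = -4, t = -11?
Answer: 5490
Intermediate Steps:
M(L) = -4 (M(L) = -3 - 1 = -4)
A(a, f) = -4
l = 5 (l = 2 + 3 = 5)
r(n) = -5 - 4*n (r(n) = -5 + n*(-4) = -5 - 4*n)
E(q) = 30 (E(q) = (5 - 1*(-1))*5 = (5 + 1)*5 = 6*5 = 30)
(r(t) + 144)*E(3) = ((-5 - 4*(-11)) + 144)*30 = ((-5 + 44) + 144)*30 = (39 + 144)*30 = 183*30 = 5490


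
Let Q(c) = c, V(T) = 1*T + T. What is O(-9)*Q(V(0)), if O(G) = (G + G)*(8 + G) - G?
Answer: 0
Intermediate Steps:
V(T) = 2*T (V(T) = T + T = 2*T)
O(G) = -G + 2*G*(8 + G) (O(G) = (2*G)*(8 + G) - G = 2*G*(8 + G) - G = -G + 2*G*(8 + G))
O(-9)*Q(V(0)) = (-9*(15 + 2*(-9)))*(2*0) = -9*(15 - 18)*0 = -9*(-3)*0 = 27*0 = 0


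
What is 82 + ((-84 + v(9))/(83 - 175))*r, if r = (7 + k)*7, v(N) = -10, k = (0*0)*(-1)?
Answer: 6075/46 ≈ 132.07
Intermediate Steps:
k = 0 (k = 0*(-1) = 0)
r = 49 (r = (7 + 0)*7 = 7*7 = 49)
82 + ((-84 + v(9))/(83 - 175))*r = 82 + ((-84 - 10)/(83 - 175))*49 = 82 - 94/(-92)*49 = 82 - 94*(-1/92)*49 = 82 + (47/46)*49 = 82 + 2303/46 = 6075/46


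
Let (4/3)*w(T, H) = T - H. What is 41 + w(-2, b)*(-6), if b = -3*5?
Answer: -35/2 ≈ -17.500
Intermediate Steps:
b = -15
w(T, H) = -3*H/4 + 3*T/4 (w(T, H) = 3*(T - H)/4 = -3*H/4 + 3*T/4)
41 + w(-2, b)*(-6) = 41 + (-3/4*(-15) + (3/4)*(-2))*(-6) = 41 + (45/4 - 3/2)*(-6) = 41 + (39/4)*(-6) = 41 - 117/2 = -35/2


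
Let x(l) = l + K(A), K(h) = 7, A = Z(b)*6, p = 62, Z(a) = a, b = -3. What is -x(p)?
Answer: -69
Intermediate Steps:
A = -18 (A = -3*6 = -18)
x(l) = 7 + l (x(l) = l + 7 = 7 + l)
-x(p) = -(7 + 62) = -1*69 = -69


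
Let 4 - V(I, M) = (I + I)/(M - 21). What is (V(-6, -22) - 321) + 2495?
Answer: 93642/43 ≈ 2177.7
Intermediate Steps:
V(I, M) = 4 - 2*I/(-21 + M) (V(I, M) = 4 - (I + I)/(M - 21) = 4 - 2*I/(-21 + M))
(V(-6, -22) - 321) + 2495 = (2*(-42 - 1*(-6) + 2*(-22))/(-21 - 22) - 321) + 2495 = (2*(-42 + 6 - 44)/(-43) - 321) + 2495 = (2*(-1/43)*(-80) - 321) + 2495 = (160/43 - 321) + 2495 = -13643/43 + 2495 = 93642/43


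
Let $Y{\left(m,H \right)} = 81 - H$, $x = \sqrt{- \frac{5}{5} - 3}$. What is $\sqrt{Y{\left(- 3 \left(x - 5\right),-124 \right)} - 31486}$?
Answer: $i \sqrt{31281} \approx 176.86 i$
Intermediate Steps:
$x = 2 i$ ($x = \sqrt{\left(-5\right) \frac{1}{5} - 3} = \sqrt{-1 - 3} = \sqrt{-4} = 2 i \approx 2.0 i$)
$\sqrt{Y{\left(- 3 \left(x - 5\right),-124 \right)} - 31486} = \sqrt{\left(81 - -124\right) - 31486} = \sqrt{\left(81 + 124\right) - 31486} = \sqrt{205 - 31486} = \sqrt{-31281} = i \sqrt{31281}$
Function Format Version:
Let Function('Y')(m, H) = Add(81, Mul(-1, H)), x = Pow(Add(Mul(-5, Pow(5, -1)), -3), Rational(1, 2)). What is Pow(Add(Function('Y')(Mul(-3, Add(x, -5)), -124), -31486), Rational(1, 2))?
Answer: Mul(I, Pow(31281, Rational(1, 2))) ≈ Mul(176.86, I)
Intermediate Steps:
x = Mul(2, I) (x = Pow(Add(Mul(-5, Rational(1, 5)), -3), Rational(1, 2)) = Pow(Add(-1, -3), Rational(1, 2)) = Pow(-4, Rational(1, 2)) = Mul(2, I) ≈ Mul(2.0000, I))
Pow(Add(Function('Y')(Mul(-3, Add(x, -5)), -124), -31486), Rational(1, 2)) = Pow(Add(Add(81, Mul(-1, -124)), -31486), Rational(1, 2)) = Pow(Add(Add(81, 124), -31486), Rational(1, 2)) = Pow(Add(205, -31486), Rational(1, 2)) = Pow(-31281, Rational(1, 2)) = Mul(I, Pow(31281, Rational(1, 2)))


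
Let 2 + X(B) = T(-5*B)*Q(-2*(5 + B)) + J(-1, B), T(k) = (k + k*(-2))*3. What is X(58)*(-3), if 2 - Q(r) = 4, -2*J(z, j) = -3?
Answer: 10443/2 ≈ 5221.5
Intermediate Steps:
J(z, j) = 3/2 (J(z, j) = -½*(-3) = 3/2)
Q(r) = -2 (Q(r) = 2 - 1*4 = 2 - 4 = -2)
T(k) = -3*k (T(k) = (k - 2*k)*3 = -k*3 = -3*k)
X(B) = -½ - 30*B (X(B) = -2 + (-(-15)*B*(-2) + 3/2) = -2 + ((15*B)*(-2) + 3/2) = -2 + (-30*B + 3/2) = -2 + (3/2 - 30*B) = -½ - 30*B)
X(58)*(-3) = (-½ - 30*58)*(-3) = (-½ - 1740)*(-3) = -3481/2*(-3) = 10443/2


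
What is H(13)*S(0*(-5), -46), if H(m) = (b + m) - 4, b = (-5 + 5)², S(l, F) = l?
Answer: 0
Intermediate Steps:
b = 0 (b = 0² = 0)
H(m) = -4 + m (H(m) = (0 + m) - 4 = m - 4 = -4 + m)
H(13)*S(0*(-5), -46) = (-4 + 13)*(0*(-5)) = 9*0 = 0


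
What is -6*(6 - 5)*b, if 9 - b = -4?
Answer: -78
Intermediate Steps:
b = 13 (b = 9 - 1*(-4) = 9 + 4 = 13)
-6*(6 - 5)*b = -6*(6 - 5)*13 = -6*13 = -78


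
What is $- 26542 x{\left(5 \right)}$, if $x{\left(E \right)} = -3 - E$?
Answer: $212336$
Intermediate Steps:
$- 26542 x{\left(5 \right)} = - 26542 \left(-3 - 5\right) = \left(-26542\right) \left(-8\right) = 212336$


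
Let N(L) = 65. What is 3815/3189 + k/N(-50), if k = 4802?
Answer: 15561553/207285 ≈ 75.073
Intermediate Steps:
3815/3189 + k/N(-50) = 3815/3189 + 4802/65 = 15561553/207285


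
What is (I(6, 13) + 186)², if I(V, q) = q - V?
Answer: 37249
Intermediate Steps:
(I(6, 13) + 186)² = ((13 - 1*6) + 186)² = ((13 - 6) + 186)² = (7 + 186)² = 193² = 37249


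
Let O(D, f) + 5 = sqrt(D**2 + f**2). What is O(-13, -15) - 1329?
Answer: -1334 + sqrt(394) ≈ -1314.2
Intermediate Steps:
O(D, f) = -5 + sqrt(D**2 + f**2)
O(-13, -15) - 1329 = (-5 + sqrt((-13)**2 + (-15)**2)) - 1329 = (-5 + sqrt(169 + 225)) - 1329 = (-5 + sqrt(394)) - 1329 = -1334 + sqrt(394)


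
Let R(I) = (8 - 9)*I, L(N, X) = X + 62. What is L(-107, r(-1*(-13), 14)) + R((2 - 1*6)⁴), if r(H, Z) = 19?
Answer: -175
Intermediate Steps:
L(N, X) = 62 + X
R(I) = -I
L(-107, r(-1*(-13), 14)) + R((2 - 1*6)⁴) = (62 + 19) - (2 - 1*6)⁴ = 81 - (2 - 6)⁴ = 81 - 1*(-4)⁴ = 81 - 1*256 = 81 - 256 = -175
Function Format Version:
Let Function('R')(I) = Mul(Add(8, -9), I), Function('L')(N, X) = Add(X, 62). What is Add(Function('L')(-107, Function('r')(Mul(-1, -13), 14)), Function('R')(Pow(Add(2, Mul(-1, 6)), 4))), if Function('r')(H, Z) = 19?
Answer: -175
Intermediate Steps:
Function('L')(N, X) = Add(62, X)
Function('R')(I) = Mul(-1, I)
Add(Function('L')(-107, Function('r')(Mul(-1, -13), 14)), Function('R')(Pow(Add(2, Mul(-1, 6)), 4))) = Add(Add(62, 19), Mul(-1, Pow(Add(2, Mul(-1, 6)), 4))) = Add(81, Mul(-1, Pow(Add(2, -6), 4))) = Add(81, Mul(-1, Pow(-4, 4))) = Add(81, Mul(-1, 256)) = Add(81, -256) = -175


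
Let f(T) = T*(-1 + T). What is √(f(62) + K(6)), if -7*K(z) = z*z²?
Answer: √183806/7 ≈ 61.247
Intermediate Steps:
K(z) = -z³/7 (K(z) = -z*z²/7 = -z³/7)
√(f(62) + K(6)) = √(62*(-1 + 62) - ⅐*6³) = √(62*61 - ⅐*216) = √(3782 - 216/7) = √(26258/7) = √183806/7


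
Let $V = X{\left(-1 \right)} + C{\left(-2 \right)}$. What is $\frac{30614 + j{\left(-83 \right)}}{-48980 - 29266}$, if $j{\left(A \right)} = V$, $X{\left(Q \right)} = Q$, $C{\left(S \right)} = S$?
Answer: $- \frac{4373}{11178} \approx -0.39121$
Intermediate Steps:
$V = -3$ ($V = -1 - 2 = -3$)
$j{\left(A \right)} = -3$
$\frac{30614 + j{\left(-83 \right)}}{-48980 - 29266} = \frac{30614 - 3}{-48980 - 29266} = \frac{30611}{-78246} = 30611 \left(- \frac{1}{78246}\right) = - \frac{4373}{11178}$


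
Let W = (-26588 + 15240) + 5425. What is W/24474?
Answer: -5923/24474 ≈ -0.24201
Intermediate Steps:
W = -5923 (W = -11348 + 5425 = -5923)
W/24474 = -5923/24474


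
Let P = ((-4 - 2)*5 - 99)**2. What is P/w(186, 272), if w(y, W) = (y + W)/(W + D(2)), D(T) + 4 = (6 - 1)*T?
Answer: 2313099/229 ≈ 10101.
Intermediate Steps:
D(T) = -4 + 5*T (D(T) = -4 + (6 - 1)*T = -4 + 5*T)
P = 16641 (P = (-6*5 - 99)**2 = (-30 - 99)**2 = (-129)**2 = 16641)
w(y, W) = (W + y)/(6 + W) (w(y, W) = (y + W)/(W + (-4 + 5*2)) = (W + y)/(W + (-4 + 10)) = (W + y)/(W + 6) = (W + y)/(6 + W))
P/w(186, 272) = 16641/(((272 + 186)/(6 + 272))) = 16641/((458/278)) = 16641/(((1/278)*458)) = 16641/(229/139) = 16641*(139/229) = 2313099/229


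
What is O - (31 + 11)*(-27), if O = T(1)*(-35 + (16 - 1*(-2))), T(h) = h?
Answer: 1117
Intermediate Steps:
O = -17 (O = 1*(-35 + (16 - 1*(-2))) = 1*(-35 + (16 + 2)) = 1*(-35 + 18) = 1*(-17) = -17)
O - (31 + 11)*(-27) = -17 - (31 + 11)*(-27) = -17 - 42*(-27) = -17 - 1*(-1134) = -17 + 1134 = 1117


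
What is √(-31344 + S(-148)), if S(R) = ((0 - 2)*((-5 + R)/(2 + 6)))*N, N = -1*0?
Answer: 4*I*√1959 ≈ 177.04*I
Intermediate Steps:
N = 0
S(R) = 0 (S(R) = ((0 - 2)*((-5 + R)/(2 + 6)))*0 = -2*(-5 + R)/8*0 = -2*(-5/8 + R/8)*0 = (5/4 - R/4)*0 = 0)
√(-31344 + S(-148)) = √(-31344 + 0) = √(-31344) = 4*I*√1959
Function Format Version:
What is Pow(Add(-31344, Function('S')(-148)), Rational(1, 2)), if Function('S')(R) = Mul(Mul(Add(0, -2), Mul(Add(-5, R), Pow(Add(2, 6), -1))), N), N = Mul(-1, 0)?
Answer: Mul(4, I, Pow(1959, Rational(1, 2))) ≈ Mul(177.04, I)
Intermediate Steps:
N = 0
Function('S')(R) = 0 (Function('S')(R) = Mul(Mul(Add(0, -2), Mul(Add(-5, R), Pow(Add(2, 6), -1))), 0) = Mul(Mul(-2, Mul(Add(-5, R), Pow(8, -1))), 0) = Mul(Mul(-2, Mul(Add(-5, R), Rational(1, 8))), 0) = Mul(Mul(-2, Add(Rational(-5, 8), Mul(Rational(1, 8), R))), 0) = Mul(Add(Rational(5, 4), Mul(Rational(-1, 4), R)), 0) = 0)
Pow(Add(-31344, Function('S')(-148)), Rational(1, 2)) = Pow(Add(-31344, 0), Rational(1, 2)) = Pow(-31344, Rational(1, 2)) = Mul(4, I, Pow(1959, Rational(1, 2)))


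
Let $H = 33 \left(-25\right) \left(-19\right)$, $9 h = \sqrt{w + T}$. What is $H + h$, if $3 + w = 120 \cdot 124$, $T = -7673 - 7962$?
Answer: $15675 + \frac{i \sqrt{758}}{9} \approx 15675.0 + 3.0591 i$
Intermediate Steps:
$T = -15635$
$w = 14877$ ($w = -3 + 120 \cdot 124 = -3 + 14880 = 14877$)
$h = \frac{i \sqrt{758}}{9}$ ($h = \frac{\sqrt{14877 - 15635}}{9} = \frac{\sqrt{-758}}{9} = \frac{i \sqrt{758}}{9} \approx 3.0591 i$)
$H = 15675$ ($H = \left(-825\right) \left(-19\right) = 15675$)
$H + h = 15675 + \frac{i \sqrt{758}}{9}$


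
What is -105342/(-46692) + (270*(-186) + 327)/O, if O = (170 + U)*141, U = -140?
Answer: -8722256/914385 ≈ -9.5389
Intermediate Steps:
O = 4230 (O = (170 - 140)*141 = 30*141 = 4230)
-105342/(-46692) + (270*(-186) + 327)/O = -105342/(-46692) + (270*(-186) + 327)/4230 = -105342*(-1/46692) + (-50220 + 327)*(1/4230) = 17557/7782 - 49893*1/4230 = 17557/7782 - 16631/1410 = -8722256/914385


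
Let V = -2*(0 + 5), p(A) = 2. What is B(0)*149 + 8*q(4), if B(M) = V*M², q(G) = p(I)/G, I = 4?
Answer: 4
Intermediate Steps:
V = -10 (V = -2*5 = -10)
q(G) = 2/G
B(M) = -10*M²
B(0)*149 + 8*q(4) = -10*0²*149 + 8*(2/4) = -10*0*149 + 8*(2*(¼)) = 0*149 + 8*(½) = 0 + 4 = 4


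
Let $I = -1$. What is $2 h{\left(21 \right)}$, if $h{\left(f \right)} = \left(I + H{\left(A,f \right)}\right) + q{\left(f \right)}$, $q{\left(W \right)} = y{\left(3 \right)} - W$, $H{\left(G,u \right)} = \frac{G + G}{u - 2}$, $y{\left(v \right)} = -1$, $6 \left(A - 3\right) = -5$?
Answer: $- \frac{2596}{57} \approx -45.544$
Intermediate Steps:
$A = \frac{13}{6}$ ($A = 3 + \frac{1}{6} \left(-5\right) = 3 - \frac{5}{6} = \frac{13}{6} \approx 2.1667$)
$H{\left(G,u \right)} = \frac{2 G}{-2 + u}$
$q{\left(W \right)} = -1 - W$
$h{\left(f \right)} = -2 - f + \frac{13}{3 \left(-2 + f\right)}$ ($h{\left(f \right)} = \left(-1 + 2 \cdot \frac{13}{6} \frac{1}{-2 + f}\right) - \left(1 + f\right) = \left(-1 + \frac{13}{3 \left(-2 + f\right)}\right) - \left(1 + f\right) = -2 - f + \frac{13}{3 \left(-2 + f\right)}$)
$2 h{\left(21 \right)} = 2 \frac{\frac{25}{3} - 21^{2}}{-2 + 21} = 2 \frac{\frac{25}{3} - 441}{19} = 2 \cdot \frac{1}{19} \left(- \frac{1298}{3}\right) = 2 \left(- \frac{1298}{57}\right) = - \frac{2596}{57}$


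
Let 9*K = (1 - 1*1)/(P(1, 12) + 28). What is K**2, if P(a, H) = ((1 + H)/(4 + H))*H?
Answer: 0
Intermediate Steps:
P(a, H) = H*(1 + H)/(4 + H) (P(a, H) = ((1 + H)/(4 + H))*H = H*(1 + H)/(4 + H))
K = 0 (K = ((1 - 1*1)/(12*(1 + 12)/(4 + 12) + 28))/9 = ((1 - 1)/(12*13/16 + 28))/9 = (0/(12*(1/16)*13 + 28))/9 = (0/(39/4 + 28))/9 = (0/(151/4))/9 = (0*(4/151))/9 = (1/9)*0 = 0)
K**2 = 0**2 = 0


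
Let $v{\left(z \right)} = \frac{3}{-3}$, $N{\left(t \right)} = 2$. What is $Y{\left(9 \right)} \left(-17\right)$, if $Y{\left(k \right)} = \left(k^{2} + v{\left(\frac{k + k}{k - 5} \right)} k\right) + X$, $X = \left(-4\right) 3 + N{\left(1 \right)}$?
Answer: $-1054$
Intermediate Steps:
$X = -10$ ($X = \left(-4\right) 3 + 2 = -12 + 2 = -10$)
$v{\left(z \right)} = -1$ ($v{\left(z \right)} = 3 \left(- \frac{1}{3}\right) = -1$)
$Y{\left(k \right)} = -10 + k^{2} - k$ ($Y{\left(k \right)} = \left(k^{2} - k\right) - 10 = -10 + k^{2} - k$)
$Y{\left(9 \right)} \left(-17\right) = \left(-10 + 9^{2} - 9\right) \left(-17\right) = \left(-10 + 81 - 9\right) \left(-17\right) = 62 \left(-17\right) = -1054$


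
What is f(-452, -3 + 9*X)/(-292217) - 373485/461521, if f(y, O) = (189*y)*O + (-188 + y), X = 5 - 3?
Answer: 482558947015/134864282057 ≈ 3.5781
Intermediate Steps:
X = 2
f(y, O) = -188 + y + 189*O*y (f(y, O) = 189*O*y + (-188 + y) = -188 + y + 189*O*y)
f(-452, -3 + 9*X)/(-292217) - 373485/461521 = (-188 - 452 + 189*(-3 + 9*2)*(-452))/(-292217) - 373485/461521 = (-188 - 452 + 189*(-3 + 18)*(-452))*(-1/292217) - 373485*1/461521 = (-188 - 452 + 189*15*(-452))*(-1/292217) - 373485/461521 = (-188 - 452 - 1281420)*(-1/292217) - 373485/461521 = -1282060*(-1/292217) - 373485/461521 = 1282060/292217 - 373485/461521 = 482558947015/134864282057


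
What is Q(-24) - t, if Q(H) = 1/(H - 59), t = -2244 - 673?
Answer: 242110/83 ≈ 2917.0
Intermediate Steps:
t = -2917
Q(H) = 1/(-59 + H)
Q(-24) - t = 1/(-59 - 24) - 1*(-2917) = 1/(-83) + 2917 = -1/83 + 2917 = 242110/83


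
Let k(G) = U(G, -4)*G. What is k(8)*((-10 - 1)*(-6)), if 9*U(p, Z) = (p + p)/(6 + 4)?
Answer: 1408/15 ≈ 93.867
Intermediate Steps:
U(p, Z) = p/45 (U(p, Z) = ((p + p)/(6 + 4))/9 = ((2*p)/10)/9 = ((2*p)*(⅒))/9 = (p/5)/9 = p/45)
k(G) = G²/45 (k(G) = (G/45)*G = G²/45)
k(8)*((-10 - 1)*(-6)) = ((1/45)*8²)*((-10 - 1)*(-6)) = ((1/45)*64)*(-11*(-6)) = (64/45)*66 = 1408/15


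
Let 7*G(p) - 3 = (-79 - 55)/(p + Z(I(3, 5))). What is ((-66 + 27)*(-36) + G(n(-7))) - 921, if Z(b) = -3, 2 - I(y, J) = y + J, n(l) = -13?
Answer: 3877/8 ≈ 484.63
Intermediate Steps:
I(y, J) = 2 - J - y (I(y, J) = 2 - (y + J) = 2 - (J + y) = 2 + (-J - y) = 2 - J - y)
G(p) = 3/7 - 134/(7*(-3 + p)) (G(p) = 3/7 + ((-79 - 55)/(p - 3))/7 = 3/7 + (-134/(-3 + p))/7 = 3/7 - 134/(7*(-3 + p)))
((-66 + 27)*(-36) + G(n(-7))) - 921 = ((-66 + 27)*(-36) + (-143 + 3*(-13))/(7*(-3 - 13))) - 921 = (-39*(-36) + (1/7)*(-143 - 39)/(-16)) - 921 = (1404 + (1/7)*(-1/16)*(-182)) - 921 = (1404 + 13/8) - 921 = 11245/8 - 921 = 3877/8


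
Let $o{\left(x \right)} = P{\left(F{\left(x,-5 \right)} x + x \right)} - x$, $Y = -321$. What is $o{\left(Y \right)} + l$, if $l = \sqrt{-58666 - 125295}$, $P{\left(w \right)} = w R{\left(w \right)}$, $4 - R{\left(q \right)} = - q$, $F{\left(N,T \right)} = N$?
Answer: $10551809601 + i \sqrt{183961} \approx 1.0552 \cdot 10^{10} + 428.91 i$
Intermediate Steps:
$R{\left(q \right)} = 4 + q$ ($R{\left(q \right)} = 4 - - q = 4 + q$)
$P{\left(w \right)} = w \left(4 + w\right)$
$l = i \sqrt{183961}$ ($l = \sqrt{-183961} = i \sqrt{183961} \approx 428.91 i$)
$o{\left(x \right)} = - x + \left(x + x^{2}\right) \left(4 + x + x^{2}\right)$ ($o{\left(x \right)} = \left(x x + x\right) \left(4 + \left(x x + x\right)\right) - x = \left(x^{2} + x\right) \left(4 + \left(x^{2} + x\right)\right) - x = \left(x + x^{2}\right) \left(4 + \left(x + x^{2}\right)\right) - x = \left(x + x^{2}\right) \left(4 + x + x^{2}\right) - x = - x + \left(x + x^{2}\right) \left(4 + x + x^{2}\right)$)
$o{\left(Y \right)} + l = - 321 \left(-1 + \left(1 - 321\right) \left(4 - 321 \left(1 - 321\right)\right)\right) + i \sqrt{183961} = - 321 \left(-1 - 320 \left(4 - -102720\right)\right) + i \sqrt{183961} = - 321 \left(-1 - 320 \left(4 + 102720\right)\right) + i \sqrt{183961} = - 321 \left(-1 - 32871680\right) + i \sqrt{183961} = \left(-321\right) \left(-32871681\right) + i \sqrt{183961} = 10551809601 + i \sqrt{183961}$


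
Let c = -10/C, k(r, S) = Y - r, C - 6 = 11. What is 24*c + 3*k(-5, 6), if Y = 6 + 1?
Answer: 372/17 ≈ 21.882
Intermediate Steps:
C = 17 (C = 6 + 11 = 17)
Y = 7
k(r, S) = 7 - r
c = -10/17 ≈ -0.58823
24*c + 3*k(-5, 6) = 24*(-10/17) + 3*(7 - 1*(-5)) = -240/17 + 3*(7 + 5) = -240/17 + 3*12 = -240/17 + 36 = 372/17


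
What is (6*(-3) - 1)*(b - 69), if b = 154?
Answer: -1615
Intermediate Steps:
(6*(-3) - 1)*(b - 69) = (6*(-3) - 1)*(154 - 69) = (-18 - 1)*85 = -19*85 = -1615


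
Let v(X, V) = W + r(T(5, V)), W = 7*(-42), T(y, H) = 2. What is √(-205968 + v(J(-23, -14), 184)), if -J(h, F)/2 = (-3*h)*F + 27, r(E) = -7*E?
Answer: 2*I*√51569 ≈ 454.18*I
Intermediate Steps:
J(h, F) = -54 + 6*F*h (J(h, F) = -2*((-3*h)*F + 27) = -2*(-3*F*h + 27) = -2*(27 - 3*F*h) = -54 + 6*F*h)
W = -294
v(X, V) = -308 (v(X, V) = -294 - 7*2 = -294 - 14 = -308)
√(-205968 + v(J(-23, -14), 184)) = √(-205968 - 308) = √(-206276) = 2*I*√51569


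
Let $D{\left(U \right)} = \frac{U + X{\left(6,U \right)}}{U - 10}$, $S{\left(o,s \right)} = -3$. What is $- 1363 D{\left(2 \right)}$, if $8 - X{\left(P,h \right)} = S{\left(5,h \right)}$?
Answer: $\frac{17719}{8} \approx 2214.9$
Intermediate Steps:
$X{\left(P,h \right)} = 11$ ($X{\left(P,h \right)} = 8 - -3 = 8 + 3 = 11$)
$D{\left(U \right)} = \frac{11 + U}{-10 + U}$ ($D{\left(U \right)} = \frac{U + 11}{U - 10} = \frac{11 + U}{-10 + U}$)
$- 1363 D{\left(2 \right)} = - 1363 \frac{11 + 2}{-10 + 2} = - 1363 \frac{1}{-8} \cdot 13 = - 1363 \left(\left(- \frac{1}{8}\right) 13\right) = \left(-1363\right) \left(- \frac{13}{8}\right) = \frac{17719}{8}$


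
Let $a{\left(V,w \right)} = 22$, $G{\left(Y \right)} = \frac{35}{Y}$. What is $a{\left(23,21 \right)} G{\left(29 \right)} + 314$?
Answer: $\frac{9876}{29} \approx 340.55$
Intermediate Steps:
$a{\left(23,21 \right)} G{\left(29 \right)} + 314 = 22 \cdot \frac{35}{29} + 314 = \frac{770}{29} + 314 = \frac{9876}{29}$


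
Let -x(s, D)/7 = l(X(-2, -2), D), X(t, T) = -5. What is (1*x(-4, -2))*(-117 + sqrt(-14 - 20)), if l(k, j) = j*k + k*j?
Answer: 16380 - 140*I*sqrt(34) ≈ 16380.0 - 816.33*I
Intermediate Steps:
l(k, j) = 2*j*k (l(k, j) = j*k + j*k = 2*j*k)
x(s, D) = 70*D (x(s, D) = -14*D*(-5) = -(-70)*D = 70*D)
(1*x(-4, -2))*(-117 + sqrt(-14 - 20)) = (1*(70*(-2)))*(-117 + sqrt(-14 - 20)) = (1*(-140))*(-117 + sqrt(-34)) = -140*(-117 + I*sqrt(34)) = 16380 - 140*I*sqrt(34)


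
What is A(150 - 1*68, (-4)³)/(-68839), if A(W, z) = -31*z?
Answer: -1984/68839 ≈ -0.028821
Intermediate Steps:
A(150 - 1*68, (-4)³)/(-68839) = -31*(-4)³/(-68839) = -31*(-64)*(-1/68839) = 1984*(-1/68839) = -1984/68839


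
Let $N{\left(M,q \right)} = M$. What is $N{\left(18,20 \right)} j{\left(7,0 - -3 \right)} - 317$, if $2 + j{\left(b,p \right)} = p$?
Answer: $-299$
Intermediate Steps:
$j{\left(b,p \right)} = -2 + p$
$N{\left(18,20 \right)} j{\left(7,0 - -3 \right)} - 317 = 18 \left(-2 + \left(0 - -3\right)\right) - 317 = 18 \left(-2 + \left(0 + 3\right)\right) - 317 = 18 \left(-2 + 3\right) - 317 = 18 \cdot 1 - 317 = 18 - 317 = -299$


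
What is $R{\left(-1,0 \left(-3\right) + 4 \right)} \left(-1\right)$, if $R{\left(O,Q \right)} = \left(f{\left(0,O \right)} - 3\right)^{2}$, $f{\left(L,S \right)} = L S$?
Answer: $-9$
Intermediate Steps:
$R{\left(O,Q \right)} = 9$ ($R{\left(O,Q \right)} = \left(0 O - 3\right)^{2} = \left(0 - 3\right)^{2} = \left(-3\right)^{2} = 9$)
$R{\left(-1,0 \left(-3\right) + 4 \right)} \left(-1\right) = 9 \left(-1\right) = -9$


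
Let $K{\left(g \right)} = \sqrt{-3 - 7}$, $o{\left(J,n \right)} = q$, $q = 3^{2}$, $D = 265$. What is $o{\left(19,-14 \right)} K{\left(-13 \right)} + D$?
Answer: $265 + 9 i \sqrt{10} \approx 265.0 + 28.461 i$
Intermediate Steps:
$q = 9$
$o{\left(J,n \right)} = 9$
$K{\left(g \right)} = i \sqrt{10}$ ($K{\left(g \right)} = \sqrt{-10} = i \sqrt{10}$)
$o{\left(19,-14 \right)} K{\left(-13 \right)} + D = 9 i \sqrt{10} + 265 = 265 + 9 i \sqrt{10}$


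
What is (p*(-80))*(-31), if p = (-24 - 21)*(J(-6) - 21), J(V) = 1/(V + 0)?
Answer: 2362200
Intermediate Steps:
J(V) = 1/V
p = 1905/2 (p = (-24 - 21)*(1/(-6) - 21) = -45*(-⅙ - 21) = -45*(-127/6) = 1905/2 ≈ 952.50)
(p*(-80))*(-31) = ((1905/2)*(-80))*(-31) = -76200*(-31) = 2362200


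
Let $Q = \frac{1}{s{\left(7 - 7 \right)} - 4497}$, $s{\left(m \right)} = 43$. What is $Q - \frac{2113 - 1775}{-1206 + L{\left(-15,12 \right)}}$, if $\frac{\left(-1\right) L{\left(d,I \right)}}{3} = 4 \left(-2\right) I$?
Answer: $\frac{2603}{7074} \approx 0.36797$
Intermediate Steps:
$Q = - \frac{1}{4454}$ ($Q = \frac{1}{43 - 4497} = \frac{1}{-4454} = - \frac{1}{4454} \approx -0.00022452$)
$L{\left(d,I \right)} = 24 I$ ($L{\left(d,I \right)} = - 3 \cdot 4 \left(-2\right) I = - 3 \left(- 8 I\right) = 24 I$)
$Q - \frac{2113 - 1775}{-1206 + L{\left(-15,12 \right)}} = - \frac{1}{4454} - \frac{2113 - 1775}{-1206 + 24 \cdot 12} = - \frac{1}{4454} - \frac{338}{-1206 + 288} = - \frac{1}{4454} - \frac{338}{-918} = - \frac{1}{4454} - 338 \left(- \frac{1}{918}\right) = - \frac{1}{4454} - - \frac{169}{459} = - \frac{1}{4454} + \frac{169}{459} = \frac{2603}{7074}$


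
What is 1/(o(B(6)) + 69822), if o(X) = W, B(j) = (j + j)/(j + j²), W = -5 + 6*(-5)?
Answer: 1/69787 ≈ 1.4329e-5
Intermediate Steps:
W = -35 (W = -5 - 30 = -35)
B(j) = 2*j/(j + j²) (B(j) = (2*j)/(j + j²) = 2*j/(j + j²))
o(X) = -35
1/(o(B(6)) + 69822) = 1/(-35 + 69822) = 1/69787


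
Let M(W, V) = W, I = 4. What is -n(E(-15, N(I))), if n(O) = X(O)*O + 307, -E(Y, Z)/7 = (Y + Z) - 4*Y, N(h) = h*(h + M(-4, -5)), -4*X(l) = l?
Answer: 97997/4 ≈ 24499.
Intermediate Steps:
X(l) = -l/4
N(h) = h*(-4 + h) (N(h) = h*(h - 4) = h*(-4 + h))
E(Y, Z) = -7*Z + 21*Y (E(Y, Z) = -7*((Y + Z) - 4*Y) = -7*(Z - 3*Y) = -7*Z + 21*Y)
n(O) = 307 - O**2/4 (n(O) = (-O/4)*O + 307 = -O**2/4 + 307 = 307 - O**2/4)
-n(E(-15, N(I))) = -(307 - (-28*(-4 + 4) + 21*(-15))**2/4) = -(307 - (-28*0 - 315)**2/4) = -(307 - (-7*0 - 315)**2/4) = -(307 - (0 - 315)**2/4) = -(307 - 1/4*(-315)**2) = -(307 - 1/4*99225) = -(307 - 99225/4) = -1*(-97997/4) = 97997/4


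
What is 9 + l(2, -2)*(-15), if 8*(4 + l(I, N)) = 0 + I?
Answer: 261/4 ≈ 65.250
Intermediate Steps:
l(I, N) = -4 + I/8 (l(I, N) = -4 + (0 + I)/8 = -4 + I/8)
9 + l(2, -2)*(-15) = 9 + (-4 + (1/8)*2)*(-15) = 9 + (-4 + 1/4)*(-15) = 9 - 15/4*(-15) = 9 + 225/4 = 261/4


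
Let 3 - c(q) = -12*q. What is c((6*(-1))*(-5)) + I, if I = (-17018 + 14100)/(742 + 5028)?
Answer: 1045796/2885 ≈ 362.49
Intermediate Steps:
c(q) = 3 + 12*q (c(q) = 3 - (-12)*q = 3 + 12*q)
I = -1459/2885 (I = -2918/5770 = -2918*1/5770 = -1459/2885 ≈ -0.50572)
c((6*(-1))*(-5)) + I = (3 + 12*((6*(-1))*(-5))) - 1459/2885 = (3 + 12*(-6*(-5))) - 1459/2885 = (3 + 12*30) - 1459/2885 = (3 + 360) - 1459/2885 = 363 - 1459/2885 = 1045796/2885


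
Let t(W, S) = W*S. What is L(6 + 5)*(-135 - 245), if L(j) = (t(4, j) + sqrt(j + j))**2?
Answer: -744040 - 33440*sqrt(22) ≈ -9.0089e+5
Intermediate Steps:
t(W, S) = S*W
L(j) = (4*j + sqrt(2)*sqrt(j))**2 (L(j) = (j*4 + sqrt(j + j))**2 = (4*j + sqrt(2*j))**2 = (4*j + sqrt(2)*sqrt(j))**2)
L(6 + 5)*(-135 - 245) = (4*(6 + 5) + sqrt(2)*sqrt(6 + 5))**2*(-135 - 245) = (4*11 + sqrt(2)*sqrt(11))**2*(-380) = (44 + sqrt(22))**2*(-380) = -380*(44 + sqrt(22))**2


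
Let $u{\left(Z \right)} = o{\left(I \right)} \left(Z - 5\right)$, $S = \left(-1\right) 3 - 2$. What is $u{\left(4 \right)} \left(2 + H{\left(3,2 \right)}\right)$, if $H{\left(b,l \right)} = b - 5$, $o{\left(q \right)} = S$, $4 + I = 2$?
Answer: $0$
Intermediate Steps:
$I = -2$ ($I = -4 + 2 = -2$)
$S = -5$ ($S = -3 - 2 = -5$)
$o{\left(q \right)} = -5$
$H{\left(b,l \right)} = -5 + b$ ($H{\left(b,l \right)} = b - 5 = -5 + b$)
$u{\left(Z \right)} = 25 - 5 Z$ ($u{\left(Z \right)} = - 5 \left(Z - 5\right) = - 5 \left(-5 + Z\right) = 25 - 5 Z$)
$u{\left(4 \right)} \left(2 + H{\left(3,2 \right)}\right) = \left(25 - 20\right) \left(2 + \left(-5 + 3\right)\right) = \left(25 - 20\right) \left(2 - 2\right) = 5 \cdot 0 = 0$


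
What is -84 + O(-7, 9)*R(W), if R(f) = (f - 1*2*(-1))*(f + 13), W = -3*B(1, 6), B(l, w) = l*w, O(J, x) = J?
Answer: -644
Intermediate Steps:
W = -18 (W = -3*6 = -18)
R(f) = (2 + f)*(13 + f) (R(f) = (f - 2*(-1))*(13 + f) = (f + 2)*(13 + f) = (2 + f)*(13 + f))
-84 + O(-7, 9)*R(W) = -84 - 7*(26 + (-18)² + 15*(-18)) = -84 - 7*(26 + 324 - 270) = -84 - 7*80 = -84 - 560 = -644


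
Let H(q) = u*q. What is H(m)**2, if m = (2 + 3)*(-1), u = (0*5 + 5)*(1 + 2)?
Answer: 5625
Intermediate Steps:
u = 15 (u = (0 + 5)*3 = 5*3 = 15)
m = -5 (m = 5*(-1) = -5)
H(q) = 15*q
H(m)**2 = (15*(-5))**2 = (-75)**2 = 5625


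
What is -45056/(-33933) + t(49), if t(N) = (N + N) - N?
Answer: 1707773/33933 ≈ 50.328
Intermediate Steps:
t(N) = N (t(N) = 2*N - N = N)
-45056/(-33933) + t(49) = -45056/(-33933) + 49 = -45056*(-1/33933) + 49 = 45056/33933 + 49 = 1707773/33933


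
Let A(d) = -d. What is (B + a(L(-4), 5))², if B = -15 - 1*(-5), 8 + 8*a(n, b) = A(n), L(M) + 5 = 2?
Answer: 7225/64 ≈ 112.89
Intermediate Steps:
L(M) = -3 (L(M) = -5 + 2 = -3)
a(n, b) = -1 - n/8 (a(n, b) = -1 + (-n)/8 = -1 - n/8)
B = -10 (B = -15 + 5 = -10)
(B + a(L(-4), 5))² = (-10 + (-1 - ⅛*(-3)))² = (-10 + (-1 + 3/8))² = (-10 - 5/8)² = (-85/8)² = 7225/64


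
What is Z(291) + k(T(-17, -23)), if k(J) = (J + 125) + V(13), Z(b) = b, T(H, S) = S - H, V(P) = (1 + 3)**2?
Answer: 426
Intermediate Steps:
V(P) = 16 (V(P) = 4**2 = 16)
k(J) = 141 + J (k(J) = (J + 125) + 16 = (125 + J) + 16 = 141 + J)
Z(291) + k(T(-17, -23)) = 291 + (141 + (-23 - 1*(-17))) = 291 + (141 + (-23 + 17)) = 291 + (141 - 6) = 291 + 135 = 426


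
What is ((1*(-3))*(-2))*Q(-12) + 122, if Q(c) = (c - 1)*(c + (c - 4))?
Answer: 2306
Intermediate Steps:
Q(c) = (-1 + c)*(-4 + 2*c) (Q(c) = (-1 + c)*(c + (-4 + c)) = (-1 + c)*(-4 + 2*c))
((1*(-3))*(-2))*Q(-12) + 122 = ((1*(-3))*(-2))*(4 - 6*(-12) + 2*(-12)²) + 122 = (-3*(-2))*(4 + 72 + 2*144) + 122 = 6*(4 + 72 + 288) + 122 = 6*364 + 122 = 2184 + 122 = 2306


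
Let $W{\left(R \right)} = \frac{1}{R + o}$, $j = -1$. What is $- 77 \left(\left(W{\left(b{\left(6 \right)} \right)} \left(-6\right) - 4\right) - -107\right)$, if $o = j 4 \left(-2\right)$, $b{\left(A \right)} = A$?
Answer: $-7898$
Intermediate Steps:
$o = 8$ ($o = \left(-1\right) 4 \left(-2\right) = \left(-4\right) \left(-2\right) = 8$)
$W{\left(R \right)} = \frac{1}{8 + R}$ ($W{\left(R \right)} = \frac{1}{R + 8} = \frac{1}{8 + R}$)
$- 77 \left(\left(W{\left(b{\left(6 \right)} \right)} \left(-6\right) - 4\right) - -107\right) = - 77 \left(\left(\frac{1}{8 + 6} \left(-6\right) - 4\right) - -107\right) = - 77 \left(\left(\frac{1}{14} \left(-6\right) - 4\right) + 107\right) = - 77 \left(\left(- \frac{3}{7} - 4\right) + 107\right) = - 77 \left(- \frac{31}{7} + 107\right) = \left(-77\right) \frac{718}{7} = -7898$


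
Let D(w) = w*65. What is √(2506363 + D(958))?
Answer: √2568633 ≈ 1602.7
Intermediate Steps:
D(w) = 65*w
√(2506363 + D(958)) = √(2506363 + 65*958) = √(2506363 + 62270) = √2568633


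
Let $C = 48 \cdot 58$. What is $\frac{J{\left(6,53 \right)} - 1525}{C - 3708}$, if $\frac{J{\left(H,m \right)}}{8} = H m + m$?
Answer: $- \frac{481}{308} \approx -1.5617$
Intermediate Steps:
$J{\left(H,m \right)} = 8 m + 8 H m$ ($J{\left(H,m \right)} = 8 \left(H m + m\right) = 8 \left(m + H m\right) = 8 m + 8 H m$)
$C = 2784$
$\frac{J{\left(6,53 \right)} - 1525}{C - 3708} = \frac{8 \cdot 53 \left(1 + 6\right) - 1525}{2784 - 3708} = \frac{8 \cdot 53 \cdot 7 - 1525}{-924} = \left(2968 - 1525\right) \left(- \frac{1}{924}\right) = 1443 \left(- \frac{1}{924}\right) = - \frac{481}{308}$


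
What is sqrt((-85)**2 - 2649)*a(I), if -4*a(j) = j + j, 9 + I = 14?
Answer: -10*sqrt(286) ≈ -169.12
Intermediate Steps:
I = 5 (I = -9 + 14 = 5)
a(j) = -j/2 (a(j) = -(j + j)/4 = -j/2)
sqrt((-85)**2 - 2649)*a(I) = sqrt((-85)**2 - 2649)*(-1/2*5) = sqrt(7225 - 2649)*(-5/2) = sqrt(4576)*(-5/2) = (4*sqrt(286))*(-5/2) = -10*sqrt(286)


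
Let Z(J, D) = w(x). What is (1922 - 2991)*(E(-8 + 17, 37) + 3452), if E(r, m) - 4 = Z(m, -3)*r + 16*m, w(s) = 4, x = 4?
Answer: -4365796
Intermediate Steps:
Z(J, D) = 4
E(r, m) = 4 + 4*r + 16*m (E(r, m) = 4 + (4*r + 16*m) = 4 + 4*r + 16*m)
(1922 - 2991)*(E(-8 + 17, 37) + 3452) = (1922 - 2991)*((4 + 4*(-8 + 17) + 16*37) + 3452) = -1069*((4 + 4*9 + 592) + 3452) = -1069*((4 + 36 + 592) + 3452) = -1069*(632 + 3452) = -1069*4084 = -4365796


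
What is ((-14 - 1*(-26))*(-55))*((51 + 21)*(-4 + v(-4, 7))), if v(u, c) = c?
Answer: -142560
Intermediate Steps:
((-14 - 1*(-26))*(-55))*((51 + 21)*(-4 + v(-4, 7))) = ((-14 - 1*(-26))*(-55))*((51 + 21)*(-4 + 7)) = ((-14 + 26)*(-55))*(72*3) = (12*(-55))*216 = -660*216 = -142560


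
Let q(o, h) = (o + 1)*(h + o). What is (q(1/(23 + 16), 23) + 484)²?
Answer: 596113703056/2313441 ≈ 2.5767e+5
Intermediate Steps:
q(o, h) = (1 + o)*(h + o)
(q(1/(23 + 16), 23) + 484)² = ((23 + 1/(23 + 16) + (1/(23 + 16))² + 23/(23 + 16)) + 484)² = ((23 + 1/39 + (1/39)² + 23/39) + 484)² = ((23 + 1/39 + (1/39)² + 23*(1/39)) + 484)² = ((23 + 1/39 + 1/1521 + 23/39) + 484)² = (35920/1521 + 484)² = (772084/1521)² = 596113703056/2313441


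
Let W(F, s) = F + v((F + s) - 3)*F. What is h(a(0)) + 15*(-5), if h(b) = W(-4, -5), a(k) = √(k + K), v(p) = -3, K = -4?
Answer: -67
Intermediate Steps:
W(F, s) = -2*F (W(F, s) = F - 3*F = -2*F)
a(k) = √(-4 + k) (a(k) = √(k - 4) = √(-4 + k))
h(b) = 8 (h(b) = -2*(-4) = 8)
h(a(0)) + 15*(-5) = 8 + 15*(-5) = 8 - 75 = -67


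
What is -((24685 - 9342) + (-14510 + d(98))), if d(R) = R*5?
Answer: -1323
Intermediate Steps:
d(R) = 5*R
-((24685 - 9342) + (-14510 + d(98))) = -((24685 - 9342) + (-14510 + 5*98)) = -(15343 + (-14510 + 490)) = -(15343 - 14020) = -1*1323 = -1323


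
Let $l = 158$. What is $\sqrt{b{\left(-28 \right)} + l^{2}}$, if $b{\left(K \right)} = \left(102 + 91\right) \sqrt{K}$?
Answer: $\sqrt{24964 + 386 i \sqrt{7}} \approx 158.03 + 3.231 i$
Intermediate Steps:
$b{\left(K \right)} = 193 \sqrt{K}$
$\sqrt{b{\left(-28 \right)} + l^{2}} = \sqrt{193 \sqrt{-28} + 158^{2}} = \sqrt{193 \cdot 2 i \sqrt{7} + 24964} = \sqrt{386 i \sqrt{7} + 24964} = \sqrt{24964 + 386 i \sqrt{7}}$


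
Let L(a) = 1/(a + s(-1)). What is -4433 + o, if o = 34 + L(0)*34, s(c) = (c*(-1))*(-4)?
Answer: -8815/2 ≈ -4407.5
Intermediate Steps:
s(c) = 4*c (s(c) = -c*(-4) = 4*c)
L(a) = 1/(-4 + a) (L(a) = 1/(a + 4*(-1)) = 1/(a - 4) = 1/(-4 + a))
o = 51/2 (o = 34 + 34/(-4 + 0) = 34 + 34/(-4) = 34 - ¼*34 = 34 - 17/2 = 51/2 ≈ 25.500)
-4433 + o = -4433 + 51/2 = -8815/2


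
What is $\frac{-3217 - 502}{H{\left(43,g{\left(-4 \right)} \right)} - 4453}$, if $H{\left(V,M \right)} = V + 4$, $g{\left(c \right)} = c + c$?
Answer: $\frac{3719}{4406} \approx 0.84408$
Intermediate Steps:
$g{\left(c \right)} = 2 c$
$H{\left(V,M \right)} = 4 + V$
$\frac{-3217 - 502}{H{\left(43,g{\left(-4 \right)} \right)} - 4453} = \frac{-3217 - 502}{\left(4 + 43\right) - 4453} = - \frac{3719}{47 - 4453} = - \frac{3719}{-4406} = \left(-3719\right) \left(- \frac{1}{4406}\right) = \frac{3719}{4406}$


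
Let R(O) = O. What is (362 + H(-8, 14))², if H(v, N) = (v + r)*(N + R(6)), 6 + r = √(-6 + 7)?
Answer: 10404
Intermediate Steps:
r = -5 (r = -6 + √(-6 + 7) = -6 + √1 = -6 + 1 = -5)
H(v, N) = (-5 + v)*(6 + N) (H(v, N) = (v - 5)*(N + 6) = (-5 + v)*(6 + N))
(362 + H(-8, 14))² = (362 + (-30 - 5*14 + 6*(-8) + 14*(-8)))² = (362 + (-30 - 70 - 48 - 112))² = (362 - 260)² = 102² = 10404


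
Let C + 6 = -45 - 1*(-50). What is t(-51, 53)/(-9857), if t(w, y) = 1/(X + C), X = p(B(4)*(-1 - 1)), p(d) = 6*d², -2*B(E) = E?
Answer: -1/936415 ≈ -1.0679e-6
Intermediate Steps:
B(E) = -E/2
C = -1 (C = -6 + (-45 - 1*(-50)) = -6 + (-45 + 50) = -6 + 5 = -1)
X = 96 (X = 6*((-½*4)*(-1 - 1))² = 6*(-2*(-2))² = 6*4² = 6*16 = 96)
t(w, y) = 1/95 (t(w, y) = 1/(96 - 1) = 1/95)
t(-51, 53)/(-9857) = (1/95)/(-9857) = (1/95)*(-1/9857) = -1/936415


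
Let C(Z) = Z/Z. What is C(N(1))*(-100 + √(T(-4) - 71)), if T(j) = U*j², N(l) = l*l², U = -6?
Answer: -100 + I*√167 ≈ -100.0 + 12.923*I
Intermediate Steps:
N(l) = l³
C(Z) = 1
T(j) = -6*j²
C(N(1))*(-100 + √(T(-4) - 71)) = 1*(-100 + √(-6*(-4)² - 71)) = 1*(-100 + √(-6*16 - 71)) = 1*(-100 + √(-96 - 71)) = 1*(-100 + √(-167)) = 1*(-100 + I*√167) = -100 + I*√167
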